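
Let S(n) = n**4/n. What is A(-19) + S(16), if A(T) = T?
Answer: 4077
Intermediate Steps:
S(n) = n**3
A(-19) + S(16) = -19 + 16**3 = -19 + 4096 = 4077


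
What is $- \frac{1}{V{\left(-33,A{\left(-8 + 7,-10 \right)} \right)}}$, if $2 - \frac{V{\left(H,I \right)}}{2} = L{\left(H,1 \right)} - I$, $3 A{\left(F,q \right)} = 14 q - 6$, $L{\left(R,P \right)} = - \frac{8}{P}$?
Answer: $\frac{3}{232} \approx 0.012931$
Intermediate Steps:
$A{\left(F,q \right)} = -2 + \frac{14 q}{3}$ ($A{\left(F,q \right)} = \frac{14 q - 6}{3} = \frac{-6 + 14 q}{3} = -2 + \frac{14 q}{3}$)
$V{\left(H,I \right)} = 20 + 2 I$ ($V{\left(H,I \right)} = 4 - 2 \left(- \frac{8}{1} - I\right) = 4 - 2 \left(\left(-8\right) 1 - I\right) = 4 - 2 \left(-8 - I\right) = 4 + \left(16 + 2 I\right) = 20 + 2 I$)
$- \frac{1}{V{\left(-33,A{\left(-8 + 7,-10 \right)} \right)}} = - \frac{1}{20 + 2 \left(-2 + \frac{14}{3} \left(-10\right)\right)} = - \frac{1}{20 + 2 \left(-2 - \frac{140}{3}\right)} = - \frac{1}{20 + 2 \left(- \frac{146}{3}\right)} = - \frac{1}{20 - \frac{292}{3}} = - \frac{1}{- \frac{232}{3}} = \left(-1\right) \left(- \frac{3}{232}\right) = \frac{3}{232}$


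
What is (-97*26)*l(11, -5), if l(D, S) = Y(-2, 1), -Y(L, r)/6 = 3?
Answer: 45396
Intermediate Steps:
Y(L, r) = -18 (Y(L, r) = -6*3 = -18)
l(D, S) = -18
(-97*26)*l(11, -5) = -97*26*(-18) = -2522*(-18) = 45396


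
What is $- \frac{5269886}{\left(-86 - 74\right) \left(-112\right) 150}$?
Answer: $- \frac{2634943}{1344000} \approx -1.9605$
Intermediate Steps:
$- \frac{5269886}{\left(-86 - 74\right) \left(-112\right) 150} = - \frac{5269886}{\left(-160\right) \left(-112\right) 150} = - \frac{5269886}{17920 \cdot 150} = - \frac{5269886}{2688000} = \left(-5269886\right) \frac{1}{2688000} = - \frac{2634943}{1344000}$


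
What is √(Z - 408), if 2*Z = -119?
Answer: I*√1870/2 ≈ 21.622*I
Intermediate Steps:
Z = -119/2 (Z = (½)*(-119) = -119/2 ≈ -59.500)
√(Z - 408) = √(-119/2 - 408) = √(-935/2) = I*√1870/2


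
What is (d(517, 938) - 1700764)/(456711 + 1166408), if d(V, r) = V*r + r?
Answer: -1214880/1623119 ≈ -0.74848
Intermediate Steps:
d(V, r) = r + V*r
(d(517, 938) - 1700764)/(456711 + 1166408) = (938*(1 + 517) - 1700764)/(456711 + 1166408) = (938*518 - 1700764)/1623119 = (485884 - 1700764)*(1/1623119) = -1214880*1/1623119 = -1214880/1623119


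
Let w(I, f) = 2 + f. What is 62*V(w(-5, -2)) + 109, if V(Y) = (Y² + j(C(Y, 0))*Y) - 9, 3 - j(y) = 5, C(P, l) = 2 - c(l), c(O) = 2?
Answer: -449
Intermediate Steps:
C(P, l) = 0 (C(P, l) = 2 - 1*2 = 2 - 2 = 0)
j(y) = -2 (j(y) = 3 - 1*5 = 3 - 5 = -2)
V(Y) = -9 + Y² - 2*Y (V(Y) = (Y² - 2*Y) - 9 = -9 + Y² - 2*Y)
62*V(w(-5, -2)) + 109 = 62*(-9 + (2 - 2)² - 2*(2 - 2)) + 109 = 62*(-9 + 0² - 2*0) + 109 = 62*(-9 + 0 + 0) + 109 = 62*(-9) + 109 = -558 + 109 = -449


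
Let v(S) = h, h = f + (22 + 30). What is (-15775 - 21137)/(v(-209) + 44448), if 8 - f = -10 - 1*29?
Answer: -12304/14849 ≈ -0.82861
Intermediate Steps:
f = 47 (f = 8 - (-10 - 1*29) = 8 - (-10 - 29) = 8 - 1*(-39) = 8 + 39 = 47)
h = 99 (h = 47 + (22 + 30) = 47 + 52 = 99)
v(S) = 99
(-15775 - 21137)/(v(-209) + 44448) = (-15775 - 21137)/(99 + 44448) = -36912/44547 = -36912*1/44547 = -12304/14849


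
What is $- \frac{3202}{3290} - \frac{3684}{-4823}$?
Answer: $- \frac{33907}{161915} \approx -0.20941$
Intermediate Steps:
$- \frac{3202}{3290} - \frac{3684}{-4823} = \left(-3202\right) \frac{1}{3290} - - \frac{3684}{4823} = - \frac{1601}{1645} + \frac{3684}{4823} = - \frac{33907}{161915}$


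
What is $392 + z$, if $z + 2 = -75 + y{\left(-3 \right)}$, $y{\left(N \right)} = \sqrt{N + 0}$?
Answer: $315 + i \sqrt{3} \approx 315.0 + 1.732 i$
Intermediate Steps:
$y{\left(N \right)} = \sqrt{N}$
$z = -77 + i \sqrt{3}$ ($z = -2 - \left(75 - \sqrt{-3}\right) = -2 - \left(75 - i \sqrt{3}\right) = -77 + i \sqrt{3} \approx -77.0 + 1.732 i$)
$392 + z = 392 - \left(77 - i \sqrt{3}\right) = 315 + i \sqrt{3}$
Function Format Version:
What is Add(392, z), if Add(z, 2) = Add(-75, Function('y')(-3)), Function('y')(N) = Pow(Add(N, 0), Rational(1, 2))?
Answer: Add(315, Mul(I, Pow(3, Rational(1, 2)))) ≈ Add(315.00, Mul(1.7320, I))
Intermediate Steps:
Function('y')(N) = Pow(N, Rational(1, 2))
z = Add(-77, Mul(I, Pow(3, Rational(1, 2)))) (z = Add(-2, Add(-75, Pow(-3, Rational(1, 2)))) = Add(-2, Add(-75, Mul(I, Pow(3, Rational(1, 2))))) = Add(-77, Mul(I, Pow(3, Rational(1, 2)))) ≈ Add(-77.000, Mul(1.7320, I)))
Add(392, z) = Add(392, Add(-77, Mul(I, Pow(3, Rational(1, 2))))) = Add(315, Mul(I, Pow(3, Rational(1, 2))))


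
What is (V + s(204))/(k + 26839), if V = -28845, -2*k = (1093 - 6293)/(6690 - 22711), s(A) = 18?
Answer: -461837367/429985019 ≈ -1.0741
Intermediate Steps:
k = -2600/16021 (k = -(1093 - 6293)/(2*(6690 - 22711)) = -(-2600)/(-16021) = -(-2600)*(-1)/16021 = -1/2*5200/16021 = -2600/16021 ≈ -0.16229)
(V + s(204))/(k + 26839) = (-28845 + 18)/(-2600/16021 + 26839) = -28827/429985019/16021 = -28827*16021/429985019 = -461837367/429985019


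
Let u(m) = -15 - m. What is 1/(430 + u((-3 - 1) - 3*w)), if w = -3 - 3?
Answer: 1/401 ≈ 0.0024938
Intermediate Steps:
w = -6
1/(430 + u((-3 - 1) - 3*w)) = 1/(430 + (-15 - ((-3 - 1) - 3*(-6)))) = 1/(430 + (-15 - (-4 + 18))) = 1/(430 + (-15 - 1*14)) = 1/(430 + (-15 - 14)) = 1/(430 - 29) = 1/401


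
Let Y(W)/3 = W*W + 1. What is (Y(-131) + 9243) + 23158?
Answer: 83887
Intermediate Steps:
Y(W) = 3 + 3*W² (Y(W) = 3*(W*W + 1) = 3*(W² + 1) = 3*(1 + W²) = 3 + 3*W²)
(Y(-131) + 9243) + 23158 = ((3 + 3*(-131)²) + 9243) + 23158 = ((3 + 3*17161) + 9243) + 23158 = ((3 + 51483) + 9243) + 23158 = (51486 + 9243) + 23158 = 60729 + 23158 = 83887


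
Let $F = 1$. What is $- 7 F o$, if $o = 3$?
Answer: $-21$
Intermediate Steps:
$- 7 F o = \left(-7\right) 1 \cdot 3 = \left(-7\right) 3 = -21$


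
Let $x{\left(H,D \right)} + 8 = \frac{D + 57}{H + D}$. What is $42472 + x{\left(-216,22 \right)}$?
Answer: $\frac{8237937}{194} \approx 42464.0$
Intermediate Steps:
$x{\left(H,D \right)} = -8 + \frac{57 + D}{D + H}$ ($x{\left(H,D \right)} = -8 + \frac{D + 57}{H + D} = -8 + \frac{57 + D}{D + H}$)
$42472 + x{\left(-216,22 \right)} = 42472 + \frac{57 - -1728 - 154}{22 - 216} = 42472 + \frac{57 + 1728 - 154}{-194} = 42472 - \frac{1631}{194} = \frac{8237937}{194}$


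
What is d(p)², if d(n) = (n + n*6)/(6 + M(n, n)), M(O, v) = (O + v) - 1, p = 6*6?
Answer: 1296/121 ≈ 10.711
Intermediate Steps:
p = 36
M(O, v) = -1 + O + v
d(n) = 7*n/(5 + 2*n) (d(n) = (n + n*6)/(6 + (-1 + n + n)) = (n + 6*n)/(6 + (-1 + 2*n)) = (7*n)/(5 + 2*n) = 7*n/(5 + 2*n))
d(p)² = (7*36/(5 + 2*36))² = (7*36/(5 + 72))² = (7*36/77)² = (7*36*(1/77))² = (36/11)² = 1296/121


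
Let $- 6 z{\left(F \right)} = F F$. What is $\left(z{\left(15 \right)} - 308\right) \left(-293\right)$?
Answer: $\frac{202463}{2} \approx 1.0123 \cdot 10^{5}$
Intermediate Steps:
$z{\left(F \right)} = - \frac{F^{2}}{6}$ ($z{\left(F \right)} = - \frac{F F}{6} = - \frac{F^{2}}{6}$)
$\left(z{\left(15 \right)} - 308\right) \left(-293\right) = \left(- \frac{15^{2}}{6} - 308\right) \left(-293\right) = \left(\left(- \frac{1}{6}\right) 225 - 308\right) \left(-293\right) = \left(- \frac{75}{2} - 308\right) \left(-293\right) = \left(- \frac{691}{2}\right) \left(-293\right) = \frac{202463}{2}$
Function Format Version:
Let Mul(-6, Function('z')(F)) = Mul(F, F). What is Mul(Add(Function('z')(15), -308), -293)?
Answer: Rational(202463, 2) ≈ 1.0123e+5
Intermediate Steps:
Function('z')(F) = Mul(Rational(-1, 6), Pow(F, 2)) (Function('z')(F) = Mul(Rational(-1, 6), Mul(F, F)) = Mul(Rational(-1, 6), Pow(F, 2)))
Mul(Add(Function('z')(15), -308), -293) = Mul(Add(Mul(Rational(-1, 6), Pow(15, 2)), -308), -293) = Mul(Add(Mul(Rational(-1, 6), 225), -308), -293) = Mul(Add(Rational(-75, 2), -308), -293) = Mul(Rational(-691, 2), -293) = Rational(202463, 2)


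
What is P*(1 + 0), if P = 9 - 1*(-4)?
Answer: 13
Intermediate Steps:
P = 13 (P = 9 + 4 = 13)
P*(1 + 0) = 13*(1 + 0) = 13*1 = 13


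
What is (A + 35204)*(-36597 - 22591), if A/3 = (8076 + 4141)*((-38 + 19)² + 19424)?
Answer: -42921672045932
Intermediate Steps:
A = 725140035 (A = 3*((8076 + 4141)*((-38 + 19)² + 19424)) = 3*(12217*((-19)² + 19424)) = 3*(12217*(361 + 19424)) = 3*(12217*19785) = 3*241713345 = 725140035)
(A + 35204)*(-36597 - 22591) = (725140035 + 35204)*(-36597 - 22591) = 725175239*(-59188) = -42921672045932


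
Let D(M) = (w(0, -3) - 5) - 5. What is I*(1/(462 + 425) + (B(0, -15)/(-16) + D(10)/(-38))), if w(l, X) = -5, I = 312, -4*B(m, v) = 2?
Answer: 8983299/67412 ≈ 133.26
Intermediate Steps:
B(m, v) = -½ (B(m, v) = -¼*2 = -½)
D(M) = -15 (D(M) = (-5 - 5) - 5 = -10 - 5 = -15)
I*(1/(462 + 425) + (B(0, -15)/(-16) + D(10)/(-38))) = 312*(1/(462 + 425) + (-½/(-16) - 15/(-38))) = 312*(1/887 + (-½*(-1/16) - 15*(-1/38))) = 312*(1/887 + (1/32 + 15/38)) = 312*(1/887 + 259/608) = 312*(230341/539296) = 8983299/67412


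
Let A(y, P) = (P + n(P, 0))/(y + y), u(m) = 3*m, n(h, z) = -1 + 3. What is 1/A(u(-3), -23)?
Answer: 6/7 ≈ 0.85714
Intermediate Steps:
n(h, z) = 2
A(y, P) = (2 + P)/(2*y) (A(y, P) = (P + 2)/(y + y) = (2 + P)/((2*y)) = (2 + P)*(1/(2*y)) = (2 + P)/(2*y))
1/A(u(-3), -23) = 1/((2 - 23)/(2*((3*(-3))))) = 1/((1/2)*(-21)/(-9)) = 1/((1/2)*(-1/9)*(-21)) = 1/(7/6) = 6/7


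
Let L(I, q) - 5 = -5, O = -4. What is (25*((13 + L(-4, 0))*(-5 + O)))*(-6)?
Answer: 17550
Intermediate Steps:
L(I, q) = 0 (L(I, q) = 5 - 5 = 0)
(25*((13 + L(-4, 0))*(-5 + O)))*(-6) = (25*((13 + 0)*(-5 - 4)))*(-6) = (25*(13*(-9)))*(-6) = (25*(-117))*(-6) = -2925*(-6) = 17550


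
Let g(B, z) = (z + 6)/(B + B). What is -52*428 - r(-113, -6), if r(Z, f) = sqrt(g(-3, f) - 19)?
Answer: -22256 - I*sqrt(19) ≈ -22256.0 - 4.3589*I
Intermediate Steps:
g(B, z) = (6 + z)/(2*B) (g(B, z) = (6 + z)/((2*B)) = (6 + z)*(1/(2*B)) = (6 + z)/(2*B))
r(Z, f) = sqrt(-20 - f/6) (r(Z, f) = sqrt((1/2)*(6 + f)/(-3) - 19) = sqrt((1/2)*(-1/3)*(6 + f) - 19) = sqrt((-1 - f/6) - 19) = sqrt(-20 - f/6))
-52*428 - r(-113, -6) = -52*428 - sqrt(-720 - 6*(-6))/6 = -22256 - sqrt(-720 + 36)/6 = -22256 - sqrt(-684)/6 = -22256 - 6*I*sqrt(19)/6 = -22256 - I*sqrt(19)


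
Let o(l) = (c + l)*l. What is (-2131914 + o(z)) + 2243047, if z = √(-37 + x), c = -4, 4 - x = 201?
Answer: 110899 - 12*I*√26 ≈ 1.109e+5 - 61.188*I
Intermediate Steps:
x = -197 (x = 4 - 1*201 = 4 - 201 = -197)
z = 3*I*√26 (z = √(-37 - 197) = √(-234) = 3*I*√26 ≈ 15.297*I)
o(l) = l*(-4 + l) (o(l) = (-4 + l)*l = l*(-4 + l))
(-2131914 + o(z)) + 2243047 = (-2131914 + (3*I*√26)*(-4 + 3*I*√26)) + 2243047 = (-2131914 + 3*I*√26*(-4 + 3*I*√26)) + 2243047 = 111133 + 3*I*√26*(-4 + 3*I*√26)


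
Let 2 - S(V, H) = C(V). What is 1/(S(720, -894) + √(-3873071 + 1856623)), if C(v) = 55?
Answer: -53/2019257 - 56*I*√643/2019257 ≈ -2.6247e-5 - 0.00070324*I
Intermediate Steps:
S(V, H) = -53 (S(V, H) = 2 - 1*55 = 2 - 55 = -53)
1/(S(720, -894) + √(-3873071 + 1856623)) = 1/(-53 + √(-3873071 + 1856623)) = 1/(-53 + √(-2016448)) = 1/(-53 + 56*I*√643)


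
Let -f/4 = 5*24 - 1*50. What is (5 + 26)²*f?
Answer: -269080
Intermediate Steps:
f = -280 (f = -4*(5*24 - 1*50) = -4*(120 - 50) = -4*70 = -280)
(5 + 26)²*f = (5 + 26)²*(-280) = 31²*(-280) = 961*(-280) = -269080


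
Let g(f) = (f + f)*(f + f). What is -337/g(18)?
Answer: -337/1296 ≈ -0.26003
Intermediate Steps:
g(f) = 4*f² (g(f) = (2*f)*(2*f) = 4*f²)
-337/g(18) = -337/(4*18²) = -337/(4*324) = -337/1296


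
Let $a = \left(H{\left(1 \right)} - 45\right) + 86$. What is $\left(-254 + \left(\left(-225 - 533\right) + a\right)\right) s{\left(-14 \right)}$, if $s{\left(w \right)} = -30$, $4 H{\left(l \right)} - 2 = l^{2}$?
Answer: $\frac{58215}{2} \approx 29108.0$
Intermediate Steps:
$H{\left(l \right)} = \frac{1}{2} + \frac{l^{2}}{4}$
$a = \frac{167}{4}$ ($a = \left(\left(\frac{1}{2} + \frac{1^{2}}{4}\right) - 45\right) + 86 = \left(\left(\frac{1}{2} + \frac{1}{4} \cdot 1\right) - 45\right) + 86 = \left(\left(\frac{1}{2} + \frac{1}{4}\right) - 45\right) + 86 = \left(\frac{3}{4} - 45\right) + 86 = - \frac{177}{4} + 86 = \frac{167}{4} \approx 41.75$)
$\left(-254 + \left(\left(-225 - 533\right) + a\right)\right) s{\left(-14 \right)} = \left(-254 + \left(\left(-225 - 533\right) + \frac{167}{4}\right)\right) \left(-30\right) = \left(-254 + \left(-758 + \frac{167}{4}\right)\right) \left(-30\right) = \left(-254 - \frac{2865}{4}\right) \left(-30\right) = \left(- \frac{3881}{4}\right) \left(-30\right) = \frac{58215}{2}$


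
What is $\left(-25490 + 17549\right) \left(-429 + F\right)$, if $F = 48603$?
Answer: $-382549734$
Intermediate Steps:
$\left(-25490 + 17549\right) \left(-429 + F\right) = \left(-25490 + 17549\right) \left(-429 + 48603\right) = \left(-7941\right) 48174 = -382549734$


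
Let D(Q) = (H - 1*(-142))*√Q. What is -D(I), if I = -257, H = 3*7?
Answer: -163*I*√257 ≈ -2613.1*I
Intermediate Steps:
H = 21
D(Q) = 163*√Q (D(Q) = (21 - 1*(-142))*√Q = (21 + 142)*√Q = 163*√Q)
-D(I) = -163*√(-257) = -163*I*√257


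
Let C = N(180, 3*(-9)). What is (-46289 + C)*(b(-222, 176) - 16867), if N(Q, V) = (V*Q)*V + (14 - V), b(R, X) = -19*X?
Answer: -1717369092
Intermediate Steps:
N(Q, V) = 14 - V + Q*V**2 (N(Q, V) = (Q*V)*V + (14 - V) = Q*V**2 + (14 - V) = 14 - V + Q*V**2)
C = 131261 (C = 14 - 3*(-9) + 180*(3*(-9))**2 = 14 - 1*(-27) + 180*(-27)**2 = 14 + 27 + 180*729 = 14 + 27 + 131220 = 131261)
(-46289 + C)*(b(-222, 176) - 16867) = (-46289 + 131261)*(-19*176 - 16867) = 84972*(-3344 - 16867) = 84972*(-20211) = -1717369092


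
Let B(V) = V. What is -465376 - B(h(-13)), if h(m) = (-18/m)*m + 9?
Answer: -465367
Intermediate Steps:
h(m) = -9 (h(m) = -18 + 9 = -9)
-465376 - B(h(-13)) = -465376 - 1*(-9) = -465376 + 9 = -465367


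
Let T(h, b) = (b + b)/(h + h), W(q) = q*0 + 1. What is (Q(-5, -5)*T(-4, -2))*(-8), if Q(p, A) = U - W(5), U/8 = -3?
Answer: 100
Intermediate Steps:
W(q) = 1 (W(q) = 0 + 1 = 1)
U = -24 (U = 8*(-3) = -24)
Q(p, A) = -25 (Q(p, A) = -24 - 1*1 = -24 - 1 = -25)
T(h, b) = b/h (T(h, b) = (2*b)/((2*h)) = (2*b)*(1/(2*h)) = b/h)
(Q(-5, -5)*T(-4, -2))*(-8) = -(-50)/(-4)*(-8) = -(-50)*(-1)/4*(-8) = -25*½*(-8) = -25/2*(-8) = 100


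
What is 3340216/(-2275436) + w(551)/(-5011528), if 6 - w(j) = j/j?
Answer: -4184899346807/2850852806552 ≈ -1.4679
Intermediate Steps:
w(j) = 5 (w(j) = 6 - j/j = 6 - 1*1 = 6 - 1 = 5)
3340216/(-2275436) + w(551)/(-5011528) = 3340216/(-2275436) + 5/(-5011528) = 3340216*(-1/2275436) + 5*(-1/5011528) = -835054/568859 - 5/5011528 = -4184899346807/2850852806552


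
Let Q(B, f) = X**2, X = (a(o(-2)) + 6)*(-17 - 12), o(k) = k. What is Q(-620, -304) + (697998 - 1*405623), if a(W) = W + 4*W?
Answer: 305831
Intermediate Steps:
a(W) = 5*W
X = 116 (X = (5*(-2) + 6)*(-17 - 12) = (-10 + 6)*(-29) = -4*(-29) = 116)
Q(B, f) = 13456 (Q(B, f) = 116**2 = 13456)
Q(-620, -304) + (697998 - 1*405623) = 13456 + (697998 - 1*405623) = 13456 + (697998 - 405623) = 13456 + 292375 = 305831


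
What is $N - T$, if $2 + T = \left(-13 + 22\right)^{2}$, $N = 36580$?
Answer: $36501$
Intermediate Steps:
$T = 79$ ($T = -2 + \left(-13 + 22\right)^{2} = -2 + 9^{2} = -2 + 81 = 79$)
$N - T = 36580 - 79 = 36501$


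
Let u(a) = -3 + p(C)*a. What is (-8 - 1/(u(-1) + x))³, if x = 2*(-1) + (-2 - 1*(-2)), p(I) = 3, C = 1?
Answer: -250047/512 ≈ -488.37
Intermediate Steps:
x = -2 (x = -2 + (-2 + 2) = -2 + 0 = -2)
u(a) = -3 + 3*a
(-8 - 1/(u(-1) + x))³ = (-8 - 1/((-3 + 3*(-1)) - 2))³ = (-8 - 1/((-3 - 3) - 2))³ = (-8 - 1/(-6 - 2))³ = (-8 - 1/(-8))³ = (-8 - 1*(-⅛))³ = (-8 + ⅛)³ = (-63/8)³ = -250047/512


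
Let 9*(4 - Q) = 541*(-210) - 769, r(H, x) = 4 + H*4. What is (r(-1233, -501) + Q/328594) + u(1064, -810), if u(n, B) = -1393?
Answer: -381495299/60354 ≈ -6321.0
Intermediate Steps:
r(H, x) = 4 + 4*H
Q = 114415/9 (Q = 4 - (541*(-210) - 769)/9 = 4 - (-113610 - 769)/9 = 4 - 1/9*(-114379) = 4 + 114379/9 = 114415/9 ≈ 12713.)
(r(-1233, -501) + Q/328594) + u(1064, -810) = ((4 + 4*(-1233)) + (114415/9)/328594) - 1393 = ((4 - 4932) + (114415/9)*(1/328594)) - 1393 = (-4928 + 2335/60354) - 1393 = -297422177/60354 - 1393 = -381495299/60354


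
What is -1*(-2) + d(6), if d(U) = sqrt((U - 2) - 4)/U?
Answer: 2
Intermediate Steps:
d(U) = sqrt(-6 + U)/U (d(U) = sqrt((-2 + U) - 4)/U = sqrt(-6 + U)/U)
-1*(-2) + d(6) = -1*(-2) + sqrt(-6 + 6)/6 = 2 + sqrt(0)/6 = 2 + (1/6)*0 = 2 + 0 = 2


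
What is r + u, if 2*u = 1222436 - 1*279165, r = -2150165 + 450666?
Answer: -2455727/2 ≈ -1.2279e+6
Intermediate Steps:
r = -1699499
u = 943271/2 (u = (1222436 - 1*279165)/2 = (1222436 - 279165)/2 = (1/2)*943271 = 943271/2 ≈ 4.7164e+5)
r + u = -1699499 + 943271/2 = -2455727/2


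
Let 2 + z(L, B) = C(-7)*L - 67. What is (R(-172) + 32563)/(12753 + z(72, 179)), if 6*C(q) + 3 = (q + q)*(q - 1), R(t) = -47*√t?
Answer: 32563/13992 - 47*I*√43/6996 ≈ 2.3273 - 0.044054*I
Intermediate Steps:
C(q) = -½ + q*(-1 + q)/3 (C(q) = -½ + ((q + q)*(q - 1))/6 = -½ + ((2*q)*(-1 + q))/6 = -½ + (2*q*(-1 + q))/6 = -½ + q*(-1 + q)/3)
z(L, B) = -69 + 109*L/6 (z(L, B) = -2 + ((-½ - ⅓*(-7) + (⅓)*(-7)²)*L - 67) = -2 + ((-½ + 7/3 + (⅓)*49)*L - 67) = -2 + ((-½ + 7/3 + 49/3)*L - 67) = -2 + (109*L/6 - 67) = -2 + (-67 + 109*L/6) = -69 + 109*L/6)
(R(-172) + 32563)/(12753 + z(72, 179)) = (-94*I*√43 + 32563)/(12753 + (-69 + (109/6)*72)) = (-94*I*√43 + 32563)/(12753 + (-69 + 1308)) = (-94*I*√43 + 32563)/(12753 + 1239) = (32563 - 94*I*√43)/13992 = (32563 - 94*I*√43)*(1/13992) = 32563/13992 - 47*I*√43/6996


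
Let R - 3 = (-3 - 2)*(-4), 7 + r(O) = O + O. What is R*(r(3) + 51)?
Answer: 1150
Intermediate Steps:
r(O) = -7 + 2*O (r(O) = -7 + (O + O) = -7 + 2*O)
R = 23 (R = 3 + (-3 - 2)*(-4) = 3 - 5*(-4) = 3 + 20 = 23)
R*(r(3) + 51) = 23*((-7 + 2*3) + 51) = 23*((-7 + 6) + 51) = 23*(-1 + 51) = 23*50 = 1150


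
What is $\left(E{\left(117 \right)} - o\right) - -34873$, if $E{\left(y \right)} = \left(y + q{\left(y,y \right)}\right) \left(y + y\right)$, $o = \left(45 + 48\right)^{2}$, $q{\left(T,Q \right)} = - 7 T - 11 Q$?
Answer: $-439202$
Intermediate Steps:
$q{\left(T,Q \right)} = - 11 Q - 7 T$
$o = 8649$ ($o = 93^{2} = 8649$)
$E{\left(y \right)} = - 34 y^{2}$ ($E{\left(y \right)} = \left(y - 18 y\right) \left(y + y\right) = \left(y - 18 y\right) 2 y = - 17 y 2 y = - 34 y^{2}$)
$\left(E{\left(117 \right)} - o\right) - -34873 = \left(- 34 \cdot 117^{2} - 8649\right) - -34873 = \left(\left(-34\right) 13689 - 8649\right) + 34873 = \left(-465426 - 8649\right) + 34873 = -474075 + 34873 = -439202$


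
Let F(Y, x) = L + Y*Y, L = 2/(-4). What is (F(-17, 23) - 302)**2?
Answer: 729/4 ≈ 182.25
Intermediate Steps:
L = -1/2 (L = 2*(-1/4) = -1/2 ≈ -0.50000)
F(Y, x) = -1/2 + Y**2 (F(Y, x) = -1/2 + Y*Y = -1/2 + Y**2)
(F(-17, 23) - 302)**2 = ((-1/2 + (-17)**2) - 302)**2 = ((-1/2 + 289) - 302)**2 = (577/2 - 302)**2 = (-27/2)**2 = 729/4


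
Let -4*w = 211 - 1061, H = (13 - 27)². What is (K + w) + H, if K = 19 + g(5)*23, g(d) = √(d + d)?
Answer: 855/2 + 23*√10 ≈ 500.23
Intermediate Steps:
H = 196 (H = (-14)² = 196)
w = 425/2 (w = -(211 - 1061)/4 = -¼*(-850) = 425/2 ≈ 212.50)
g(d) = √2*√d (g(d) = √(2*d) = √2*√d)
K = 19 + 23*√10 (K = 19 + (√2*√5)*23 = 19 + √10*23 = 19 + 23*√10 ≈ 91.732)
(K + w) + H = ((19 + 23*√10) + 425/2) + 196 = (463/2 + 23*√10) + 196 = 855/2 + 23*√10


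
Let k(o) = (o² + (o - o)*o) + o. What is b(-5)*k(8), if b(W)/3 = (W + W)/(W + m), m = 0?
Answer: 432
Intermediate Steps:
b(W) = 6 (b(W) = 3*((W + W)/(W + 0)) = 3*((2*W)/W) = 3*2 = 6)
k(o) = o + o² (k(o) = (o² + 0*o) + o = (o² + 0) + o = o² + o = o + o²)
b(-5)*k(8) = 6*(8*(1 + 8)) = 6*(8*9) = 6*72 = 432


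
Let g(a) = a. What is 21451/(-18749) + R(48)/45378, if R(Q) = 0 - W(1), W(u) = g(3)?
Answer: -324486575/283597374 ≈ -1.1442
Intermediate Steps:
W(u) = 3
R(Q) = -3 (R(Q) = 0 - 1*3 = 0 - 3 = -3)
21451/(-18749) + R(48)/45378 = 21451/(-18749) - 3/45378 = 21451*(-1/18749) - 3*1/45378 = -21451/18749 - 1/15126 = -324486575/283597374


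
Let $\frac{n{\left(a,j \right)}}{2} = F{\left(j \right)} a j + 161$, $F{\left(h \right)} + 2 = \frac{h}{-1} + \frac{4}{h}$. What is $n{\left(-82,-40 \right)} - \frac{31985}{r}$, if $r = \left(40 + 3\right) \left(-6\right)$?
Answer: $\frac{64260053}{258} \approx 2.4907 \cdot 10^{5}$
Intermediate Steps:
$r = -258$ ($r = 43 \left(-6\right) = -258$)
$F{\left(h \right)} = -2 - h + \frac{4}{h}$ ($F{\left(h \right)} = -2 + \left(\frac{h}{-1} + \frac{4}{h}\right) = -2 + \left(h \left(-1\right) + \frac{4}{h}\right) = -2 - \left(h - \frac{4}{h}\right) = -2 - h + \frac{4}{h}$)
$n{\left(a,j \right)} = 322 + 2 a j \left(-2 - j + \frac{4}{j}\right)$ ($n{\left(a,j \right)} = 2 \left(\left(-2 - j + \frac{4}{j}\right) a j + 161\right) = 2 \left(a \left(-2 - j + \frac{4}{j}\right) j + 161\right) = 2 \left(a j \left(-2 - j + \frac{4}{j}\right) + 161\right) = 2 \left(161 + a j \left(-2 - j + \frac{4}{j}\right)\right) = 322 + 2 a j \left(-2 - j + \frac{4}{j}\right)$)
$n{\left(-82,-40 \right)} - \frac{31985}{r} = \left(322 - - 164 \left(-4 - 40 \left(2 - 40\right)\right)\right) - \frac{31985}{-258} = \left(322 - - 164 \left(-4 - -1520\right)\right) - 31985 \left(- \frac{1}{258}\right) = \left(322 - - 164 \left(-4 + 1520\right)\right) - - \frac{31985}{258} = \left(322 - \left(-164\right) 1516\right) + \frac{31985}{258} = \left(322 + 248624\right) + \frac{31985}{258} = 248946 + \frac{31985}{258} = \frac{64260053}{258}$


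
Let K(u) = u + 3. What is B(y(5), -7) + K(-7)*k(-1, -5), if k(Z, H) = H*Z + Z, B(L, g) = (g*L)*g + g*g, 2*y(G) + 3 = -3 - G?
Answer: -473/2 ≈ -236.50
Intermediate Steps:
y(G) = -3 - G/2 (y(G) = -3/2 + (-3 - G)/2 = -3/2 + (-3/2 - G/2) = -3 - G/2)
K(u) = 3 + u
B(L, g) = g² + L*g² (B(L, g) = (L*g)*g + g² = L*g² + g² = g² + L*g²)
k(Z, H) = Z + H*Z
B(y(5), -7) + K(-7)*k(-1, -5) = (-7)²*(1 + (-3 - ½*5)) + (3 - 7)*(-(1 - 5)) = 49*(1 + (-3 - 5/2)) - (-4)*(-4) = 49*(1 - 11/2) - 4*4 = 49*(-9/2) - 16 = -441/2 - 16 = -473/2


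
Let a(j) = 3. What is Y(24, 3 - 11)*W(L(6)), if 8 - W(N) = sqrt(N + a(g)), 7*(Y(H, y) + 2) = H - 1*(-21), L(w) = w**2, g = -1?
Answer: 248/7 - 31*sqrt(39)/7 ≈ 7.7722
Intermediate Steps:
Y(H, y) = 1 + H/7 (Y(H, y) = -2 + (H - 1*(-21))/7 = -2 + (H + 21)/7 = -2 + (21 + H)/7 = -2 + (3 + H/7) = 1 + H/7)
W(N) = 8 - sqrt(3 + N) (W(N) = 8 - sqrt(N + 3) = 8 - sqrt(3 + N))
Y(24, 3 - 11)*W(L(6)) = (1 + (1/7)*24)*(8 - sqrt(3 + 6**2)) = (1 + 24/7)*(8 - sqrt(3 + 36)) = 31*(8 - sqrt(39))/7 = 248/7 - 31*sqrt(39)/7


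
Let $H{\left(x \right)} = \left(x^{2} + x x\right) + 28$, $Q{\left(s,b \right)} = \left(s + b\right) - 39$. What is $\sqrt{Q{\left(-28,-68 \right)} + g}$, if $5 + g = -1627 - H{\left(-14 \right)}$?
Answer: $27 i \sqrt{3} \approx 46.765 i$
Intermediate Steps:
$Q{\left(s,b \right)} = -39 + b + s$ ($Q{\left(s,b \right)} = \left(b + s\right) - 39 = -39 + b + s$)
$H{\left(x \right)} = 28 + 2 x^{2}$ ($H{\left(x \right)} = \left(x^{2} + x^{2}\right) + 28 = 2 x^{2} + 28 = 28 + 2 x^{2}$)
$g = -2052$ ($g = -5 - \left(1655 + 392\right) = -5 - 2047 = -2052$)
$\sqrt{Q{\left(-28,-68 \right)} + g} = \sqrt{\left(-39 - 68 - 28\right) - 2052} = \sqrt{-135 - 2052} = \sqrt{-2187} = 27 i \sqrt{3}$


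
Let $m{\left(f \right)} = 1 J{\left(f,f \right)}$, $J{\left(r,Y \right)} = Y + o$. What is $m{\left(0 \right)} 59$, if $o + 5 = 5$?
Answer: $0$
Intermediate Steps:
$o = 0$ ($o = -5 + 5 = 0$)
$J{\left(r,Y \right)} = Y$ ($J{\left(r,Y \right)} = Y + 0 = Y$)
$m{\left(f \right)} = f$ ($m{\left(f \right)} = 1 f = f$)
$m{\left(0 \right)} 59 = 0 \cdot 59 = 0$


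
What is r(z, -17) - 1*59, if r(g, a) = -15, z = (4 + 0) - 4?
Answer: -74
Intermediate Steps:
z = 0 (z = 4 - 4 = 0)
r(z, -17) - 1*59 = -15 - 1*59 = -15 - 59 = -74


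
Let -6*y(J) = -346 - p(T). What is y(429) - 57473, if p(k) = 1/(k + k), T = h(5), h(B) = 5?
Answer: -3444919/60 ≈ -57415.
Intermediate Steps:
T = 5
p(k) = 1/(2*k)
y(J) = 3461/60 (y(J) = -(-346 - 1/(2*5))/6 = -(-346 - 1*1/10)/6 = -(-346 - 1/10)/6 = -1/6*(-3461/10) = 3461/60)
y(429) - 57473 = 3461/60 - 57473 = -3444919/60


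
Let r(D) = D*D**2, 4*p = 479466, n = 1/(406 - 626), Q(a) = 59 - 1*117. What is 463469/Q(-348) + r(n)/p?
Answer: -295771662274374029/37013816268000 ≈ -7990.8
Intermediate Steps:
Q(a) = -58 (Q(a) = 59 - 117 = -58)
n = -1/220 (n = 1/(-220) = -1/220 ≈ -0.0045455)
p = 239733/2 (p = (1/4)*479466 = 239733/2 ≈ 1.1987e+5)
r(D) = D**3
463469/Q(-348) + r(n)/p = 463469/(-58) + (-1/220)**3/(239733/2) = 463469*(-1/58) - 1/10648000*2/239733 = -463469/58 - 1/1276338492000 = -295771662274374029/37013816268000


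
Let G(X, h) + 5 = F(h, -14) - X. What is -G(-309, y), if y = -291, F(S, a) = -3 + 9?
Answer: -310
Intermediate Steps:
F(S, a) = 6
G(X, h) = 1 - X (G(X, h) = -5 + (6 - X) = 1 - X)
-G(-309, y) = -(1 - 1*(-309)) = -(1 + 309) = -1*310 = -310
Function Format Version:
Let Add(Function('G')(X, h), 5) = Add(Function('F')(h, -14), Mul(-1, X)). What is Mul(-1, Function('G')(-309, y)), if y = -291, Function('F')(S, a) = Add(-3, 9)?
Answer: -310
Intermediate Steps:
Function('F')(S, a) = 6
Function('G')(X, h) = Add(1, Mul(-1, X)) (Function('G')(X, h) = Add(-5, Add(6, Mul(-1, X))) = Add(1, Mul(-1, X)))
Mul(-1, Function('G')(-309, y)) = Mul(-1, Add(1, Mul(-1, -309))) = Mul(-1, Add(1, 309)) = Mul(-1, 310) = -310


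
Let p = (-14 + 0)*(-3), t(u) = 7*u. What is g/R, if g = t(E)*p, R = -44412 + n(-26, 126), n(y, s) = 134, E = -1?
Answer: 147/22139 ≈ 0.0066399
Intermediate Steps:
p = 42 (p = -14*(-3) = 42)
R = -44278 (R = -44412 + 134 = -44278)
g = -294 (g = (7*(-1))*42 = -7*42 = -294)
g/R = -294/(-44278) = -294*(-1/44278) = 147/22139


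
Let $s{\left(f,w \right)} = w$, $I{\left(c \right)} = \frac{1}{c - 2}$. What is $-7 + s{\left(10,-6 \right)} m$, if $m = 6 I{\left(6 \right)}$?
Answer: $-16$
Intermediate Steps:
$I{\left(c \right)} = \frac{1}{-2 + c}$
$m = \frac{3}{2}$ ($m = \frac{6}{-2 + 6} = \frac{6}{4} = 6 \cdot \frac{1}{4} = \frac{3}{2} \approx 1.5$)
$-7 + s{\left(10,-6 \right)} m = -7 - 9 = -16$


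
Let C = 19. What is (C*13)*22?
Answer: 5434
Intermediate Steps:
(C*13)*22 = (19*13)*22 = 247*22 = 5434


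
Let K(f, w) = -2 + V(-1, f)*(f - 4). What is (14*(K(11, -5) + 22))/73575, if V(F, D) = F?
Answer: 182/73575 ≈ 0.0024737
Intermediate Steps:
K(f, w) = 2 - f (K(f, w) = -2 - (f - 4) = -2 - (-4 + f) = -2 + (4 - f) = 2 - f)
(14*(K(11, -5) + 22))/73575 = (14*((2 - 1*11) + 22))/73575 = (14*((2 - 11) + 22))*(1/73575) = (14*(-9 + 22))*(1/73575) = (14*13)*(1/73575) = 182*(1/73575) = 182/73575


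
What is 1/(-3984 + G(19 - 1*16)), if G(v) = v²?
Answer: -1/3975 ≈ -0.00025157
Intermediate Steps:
1/(-3984 + G(19 - 1*16)) = 1/(-3984 + (19 - 1*16)²) = 1/(-3984 + (19 - 16)²) = 1/(-3984 + 3²) = 1/(-3984 + 9) = 1/(-3975) = -1/3975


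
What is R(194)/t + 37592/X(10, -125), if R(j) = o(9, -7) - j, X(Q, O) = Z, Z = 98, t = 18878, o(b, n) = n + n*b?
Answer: 177408976/462511 ≈ 383.58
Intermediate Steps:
o(b, n) = n + b*n
X(Q, O) = 98
R(j) = -70 - j (R(j) = -7*(1 + 9) - j = -7*10 - j = -70 - j)
R(194)/t + 37592/X(10, -125) = (-70 - 1*194)/18878 + 37592/98 = (-70 - 194)*(1/18878) + 37592*(1/98) = -264*1/18878 + 18796/49 = -132/9439 + 18796/49 = 177408976/462511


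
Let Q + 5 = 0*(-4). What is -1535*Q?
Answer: 7675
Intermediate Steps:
Q = -5 (Q = -5 + 0*(-4) = -5 + 0 = -5)
-1535*Q = -1535*(-5) = 7675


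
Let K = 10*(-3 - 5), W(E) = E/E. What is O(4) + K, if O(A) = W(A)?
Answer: -79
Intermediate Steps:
W(E) = 1
O(A) = 1
K = -80 (K = 10*(-8) = -80)
O(4) + K = 1 - 80 = -79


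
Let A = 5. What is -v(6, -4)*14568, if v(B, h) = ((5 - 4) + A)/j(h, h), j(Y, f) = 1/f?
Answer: 349632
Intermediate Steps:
v(B, h) = 6*h (v(B, h) = ((5 - 4) + 5)/(1/h) = (1 + 5)*h = 6*h)
-v(6, -4)*14568 = -6*(-4)*14568 = -1*(-24)*14568 = 24*14568 = 349632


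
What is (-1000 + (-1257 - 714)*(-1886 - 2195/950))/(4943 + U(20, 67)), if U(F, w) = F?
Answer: 706963409/942970 ≈ 749.72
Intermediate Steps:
(-1000 + (-1257 - 714)*(-1886 - 2195/950))/(4943 + U(20, 67)) = (-1000 + (-1257 - 714)*(-1886 - 2195/950))/(4943 + 20) = (-1000 - 1971*(-1886 - 2195*1/950))/4963 = (-1000 - 1971*(-1886 - 439/190))*(1/4963) = (-1000 - 1971*(-358779/190))*(1/4963) = (-1000 + 707153409/190)*(1/4963) = (706963409/190)*(1/4963) = 706963409/942970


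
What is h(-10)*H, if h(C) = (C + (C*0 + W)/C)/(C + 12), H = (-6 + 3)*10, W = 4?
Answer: 156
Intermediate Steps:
H = -30 (H = -3*10 = -30)
h(C) = (C + 4/C)/(12 + C) (h(C) = (C + (C*0 + 4)/C)/(C + 12) = (C + (0 + 4)/C)/(12 + C) = (C + 4/C)/(12 + C))
h(-10)*H = ((4 + (-10)²)/((-10)*(12 - 10)))*(-30) = -⅒*(4 + 100)/2*(-30) = -⅒*½*104*(-30) = -26/5*(-30) = 156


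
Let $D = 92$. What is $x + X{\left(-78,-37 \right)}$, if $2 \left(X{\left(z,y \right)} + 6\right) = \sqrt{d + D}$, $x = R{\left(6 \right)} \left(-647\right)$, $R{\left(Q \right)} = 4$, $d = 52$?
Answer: $-2588$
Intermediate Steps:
$x = -2588$ ($x = 4 \left(-647\right) = -2588$)
$X{\left(z,y \right)} = 0$ ($X{\left(z,y \right)} = -6 + \frac{\sqrt{52 + 92}}{2} = -6 + \frac{\sqrt{144}}{2} = -6 + \frac{1}{2} \cdot 12 = -6 + 6 = 0$)
$x + X{\left(-78,-37 \right)} = -2588 + 0 = -2588$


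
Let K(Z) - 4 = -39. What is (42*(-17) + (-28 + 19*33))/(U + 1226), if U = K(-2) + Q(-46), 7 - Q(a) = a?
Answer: -115/1244 ≈ -0.092444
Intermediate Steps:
Q(a) = 7 - a
K(Z) = -35 (K(Z) = 4 - 39 = -35)
U = 18 (U = -35 + (7 - 1*(-46)) = -35 + (7 + 46) = -35 + 53 = 18)
(42*(-17) + (-28 + 19*33))/(U + 1226) = (42*(-17) + (-28 + 19*33))/(18 + 1226) = (-714 + (-28 + 627))/1244 = (-714 + 599)*(1/1244) = -115*1/1244 = -115/1244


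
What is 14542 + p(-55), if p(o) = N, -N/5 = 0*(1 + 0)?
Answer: 14542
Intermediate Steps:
N = 0 (N = -0*(1 + 0) = -0 = -5*0 = 0)
p(o) = 0
14542 + p(-55) = 14542 + 0 = 14542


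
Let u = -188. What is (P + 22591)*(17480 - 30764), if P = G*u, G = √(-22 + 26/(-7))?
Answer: -300098844 + 14984352*I*√35/7 ≈ -3.001e+8 + 1.2664e+7*I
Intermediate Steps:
G = 6*I*√35/7 (G = √(-22 + 26*(-⅐)) = √(-22 - 26/7) = √(-180/7) = 6*I*√35/7 ≈ 5.0709*I)
P = -1128*I*√35/7 (P = (6*I*√35/7)*(-188) = -1128*I*√35/7 ≈ -953.33*I)
(P + 22591)*(17480 - 30764) = (-1128*I*√35/7 + 22591)*(17480 - 30764) = (22591 - 1128*I*√35/7)*(-13284) = -300098844 + 14984352*I*√35/7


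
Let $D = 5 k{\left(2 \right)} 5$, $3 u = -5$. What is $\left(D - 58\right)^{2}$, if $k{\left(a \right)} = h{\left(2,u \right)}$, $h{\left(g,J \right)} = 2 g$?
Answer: $1764$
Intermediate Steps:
$u = - \frac{5}{3}$ ($u = \frac{1}{3} \left(-5\right) = - \frac{5}{3} \approx -1.6667$)
$k{\left(a \right)} = 4$ ($k{\left(a \right)} = 2 \cdot 2 = 4$)
$D = 100$ ($D = 5 \cdot 4 \cdot 5 = 20 \cdot 5 = 100$)
$\left(D - 58\right)^{2} = \left(100 - 58\right)^{2} = 42^{2} = 1764$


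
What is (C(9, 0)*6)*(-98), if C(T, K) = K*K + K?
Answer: 0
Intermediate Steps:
C(T, K) = K + K**2 (C(T, K) = K**2 + K = K + K**2)
(C(9, 0)*6)*(-98) = ((0*(1 + 0))*6)*(-98) = ((0*1)*6)*(-98) = (0*6)*(-98) = 0*(-98) = 0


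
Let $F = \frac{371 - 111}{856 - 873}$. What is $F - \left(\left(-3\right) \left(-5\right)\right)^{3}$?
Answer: $- \frac{57635}{17} \approx -3390.3$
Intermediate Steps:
$F = - \frac{260}{17}$ ($F = \frac{260}{-17} = 260 \left(- \frac{1}{17}\right) = - \frac{260}{17} \approx -15.294$)
$F - \left(\left(-3\right) \left(-5\right)\right)^{3} = - \frac{260}{17} - \left(\left(-3\right) \left(-5\right)\right)^{3} = - \frac{260}{17} - 15^{3} = - \frac{260}{17} - 3375 = - \frac{57635}{17}$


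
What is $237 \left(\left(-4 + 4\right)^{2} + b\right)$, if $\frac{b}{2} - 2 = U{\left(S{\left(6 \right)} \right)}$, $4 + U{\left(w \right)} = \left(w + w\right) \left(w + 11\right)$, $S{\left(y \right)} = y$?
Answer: $95748$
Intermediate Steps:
$U{\left(w \right)} = -4 + 2 w \left(11 + w\right)$ ($U{\left(w \right)} = -4 + \left(w + w\right) \left(w + 11\right) = -4 + 2 w \left(11 + w\right)$)
$b = 404$ ($b = 4 + 2 \left(-4 + 2 \cdot 6^{2} + 22 \cdot 6\right) = 4 + 2 \left(-4 + 2 \cdot 36 + 132\right) = 4 + 2 \left(-4 + 72 + 132\right) = 4 + 2 \cdot 200 = 4 + 400 = 404$)
$237 \left(\left(-4 + 4\right)^{2} + b\right) = 237 \left(\left(-4 + 4\right)^{2} + 404\right) = 237 \left(0^{2} + 404\right) = 237 \left(0 + 404\right) = 237 \cdot 404 = 95748$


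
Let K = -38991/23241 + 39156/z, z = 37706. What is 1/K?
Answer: -146054191/93361675 ≈ -1.5644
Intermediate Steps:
K = -93361675/146054191 (K = -38991/23241 + 39156/37706 = -38991*1/23241 + 39156*(1/37706) = -12997/7747 + 19578/18853 = -93361675/146054191 ≈ -0.63923)
1/K = 1/(-93361675/146054191) = -146054191/93361675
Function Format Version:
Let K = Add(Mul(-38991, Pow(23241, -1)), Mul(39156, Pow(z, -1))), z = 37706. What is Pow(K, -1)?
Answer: Rational(-146054191, 93361675) ≈ -1.5644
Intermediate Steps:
K = Rational(-93361675, 146054191) (K = Add(Mul(-38991, Pow(23241, -1)), Mul(39156, Pow(37706, -1))) = Add(Mul(-38991, Rational(1, 23241)), Mul(39156, Rational(1, 37706))) = Add(Rational(-12997, 7747), Rational(19578, 18853)) = Rational(-93361675, 146054191) ≈ -0.63923)
Pow(K, -1) = Pow(Rational(-93361675, 146054191), -1) = Rational(-146054191, 93361675)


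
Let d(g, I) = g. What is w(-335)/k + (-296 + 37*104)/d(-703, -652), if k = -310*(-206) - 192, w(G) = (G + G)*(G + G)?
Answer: 604243/302423 ≈ 1.9980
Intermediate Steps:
w(G) = 4*G² (w(G) = (2*G)*(2*G) = 4*G²)
k = 63668 (k = 63860 - 192 = 63668)
w(-335)/k + (-296 + 37*104)/d(-703, -652) = (4*(-335)²)/63668 + (-296 + 37*104)/(-703) = (4*112225)*(1/63668) + (-296 + 3848)*(-1/703) = 448900*(1/63668) + 3552*(-1/703) = 112225/15917 - 96/19 = 604243/302423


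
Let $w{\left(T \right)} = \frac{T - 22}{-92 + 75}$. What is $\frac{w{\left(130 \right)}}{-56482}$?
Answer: $\frac{54}{480097} \approx 0.00011248$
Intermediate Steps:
$w{\left(T \right)} = \frac{22}{17} - \frac{T}{17}$ ($w{\left(T \right)} = \frac{-22 + T}{-17} = \left(-22 + T\right) \left(- \frac{1}{17}\right) = \frac{22}{17} - \frac{T}{17}$)
$\frac{w{\left(130 \right)}}{-56482} = \frac{\frac{22}{17} - \frac{130}{17}}{-56482} = \left(\frac{22}{17} - \frac{130}{17}\right) \left(- \frac{1}{56482}\right) = \left(- \frac{108}{17}\right) \left(- \frac{1}{56482}\right) = \frac{54}{480097}$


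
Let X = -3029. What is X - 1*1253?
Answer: -4282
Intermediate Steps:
X - 1*1253 = -3029 - 1*1253 = -3029 - 1253 = -4282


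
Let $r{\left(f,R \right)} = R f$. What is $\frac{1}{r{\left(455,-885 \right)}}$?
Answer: $- \frac{1}{402675} \approx -2.4834 \cdot 10^{-6}$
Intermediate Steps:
$\frac{1}{r{\left(455,-885 \right)}} = \frac{1}{\left(-885\right) 455} = \frac{1}{-402675} = - \frac{1}{402675}$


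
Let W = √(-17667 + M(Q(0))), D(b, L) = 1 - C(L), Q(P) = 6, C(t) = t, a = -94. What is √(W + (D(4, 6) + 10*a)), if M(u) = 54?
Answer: √(-945 + 3*I*√1957) ≈ 2.1533 + 30.816*I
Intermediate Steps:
D(b, L) = 1 - L
W = 3*I*√1957 (W = √(-17667 + 54) = √(-17613) = 3*I*√1957 ≈ 132.71*I)
√(W + (D(4, 6) + 10*a)) = √(3*I*√1957 + ((1 - 1*6) + 10*(-94))) = √(3*I*√1957 + ((1 - 6) - 940)) = √(3*I*√1957 + (-5 - 940)) = √(3*I*√1957 - 945) = √(-945 + 3*I*√1957)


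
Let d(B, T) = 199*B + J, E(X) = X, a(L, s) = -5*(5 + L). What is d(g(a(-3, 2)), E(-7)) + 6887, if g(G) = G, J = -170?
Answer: 4727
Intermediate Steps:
a(L, s) = -25 - 5*L
d(B, T) = -170 + 199*B (d(B, T) = 199*B - 170 = -170 + 199*B)
d(g(a(-3, 2)), E(-7)) + 6887 = (-170 + 199*(-25 - 5*(-3))) + 6887 = (-170 + 199*(-25 + 15)) + 6887 = (-170 + 199*(-10)) + 6887 = (-170 - 1990) + 6887 = -2160 + 6887 = 4727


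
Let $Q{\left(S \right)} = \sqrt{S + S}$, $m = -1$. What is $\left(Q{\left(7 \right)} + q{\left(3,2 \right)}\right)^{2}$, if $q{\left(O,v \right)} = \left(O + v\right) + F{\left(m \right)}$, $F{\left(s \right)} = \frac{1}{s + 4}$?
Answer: $\frac{382}{9} + \frac{32 \sqrt{14}}{3} \approx 82.355$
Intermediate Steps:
$F{\left(s \right)} = \frac{1}{4 + s}$
$q{\left(O,v \right)} = \frac{1}{3} + O + v$ ($q{\left(O,v \right)} = \left(O + v\right) + \frac{1}{4 - 1} = \left(O + v\right) + \frac{1}{3} = \frac{1}{3} + O + v$)
$Q{\left(S \right)} = \sqrt{2} \sqrt{S}$ ($Q{\left(S \right)} = \sqrt{2 S} = \sqrt{2} \sqrt{S}$)
$\left(Q{\left(7 \right)} + q{\left(3,2 \right)}\right)^{2} = \left(\sqrt{2} \sqrt{7} + \left(\frac{1}{3} + 3 + 2\right)\right)^{2} = \left(\sqrt{14} + \frac{16}{3}\right)^{2} = \left(\frac{16}{3} + \sqrt{14}\right)^{2}$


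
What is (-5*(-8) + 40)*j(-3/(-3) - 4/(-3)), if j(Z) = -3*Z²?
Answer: -3920/3 ≈ -1306.7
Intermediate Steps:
(-5*(-8) + 40)*j(-3/(-3) - 4/(-3)) = (-5*(-8) + 40)*(-3*(-3/(-3) - 4/(-3))²) = (40 + 40)*(-3*(-3*(-⅓) - 4*(-⅓))²) = 80*(-3*(1 + 4/3)²) = 80*(-3*(7/3)²) = 80*(-3*49/9) = 80*(-49/3) = -3920/3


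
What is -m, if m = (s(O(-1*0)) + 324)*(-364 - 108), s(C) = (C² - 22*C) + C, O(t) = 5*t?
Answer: 152928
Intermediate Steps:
s(C) = C² - 21*C
m = -152928 (m = ((5*(-1*0))*(-21 + 5*(-1*0)) + 324)*(-364 - 108) = ((5*0)*(-21 + 5*0) + 324)*(-472) = (0*(-21 + 0) + 324)*(-472) = (0*(-21) + 324)*(-472) = (0 + 324)*(-472) = 324*(-472) = -152928)
-m = -1*(-152928) = 152928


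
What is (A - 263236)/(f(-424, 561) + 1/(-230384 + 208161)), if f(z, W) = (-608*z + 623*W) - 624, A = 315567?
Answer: 1162951813/13482049632 ≈ 0.086259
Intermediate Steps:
f(z, W) = -624 - 608*z + 623*W
(A - 263236)/(f(-424, 561) + 1/(-230384 + 208161)) = (315567 - 263236)/((-624 - 608*(-424) + 623*561) + 1/(-230384 + 208161)) = 52331/((-624 + 257792 + 349503) + 1/(-22223)) = 52331/(606671 - 1/22223) = 52331/(13482049632/22223) = 52331*(22223/13482049632) = 1162951813/13482049632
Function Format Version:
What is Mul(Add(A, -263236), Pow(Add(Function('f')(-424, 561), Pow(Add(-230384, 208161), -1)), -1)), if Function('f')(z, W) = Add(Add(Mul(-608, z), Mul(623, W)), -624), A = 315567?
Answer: Rational(1162951813, 13482049632) ≈ 0.086259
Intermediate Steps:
Function('f')(z, W) = Add(-624, Mul(-608, z), Mul(623, W))
Mul(Add(A, -263236), Pow(Add(Function('f')(-424, 561), Pow(Add(-230384, 208161), -1)), -1)) = Mul(Add(315567, -263236), Pow(Add(Add(-624, Mul(-608, -424), Mul(623, 561)), Pow(Add(-230384, 208161), -1)), -1)) = Mul(52331, Pow(Add(Add(-624, 257792, 349503), Pow(-22223, -1)), -1)) = Mul(52331, Pow(Add(606671, Rational(-1, 22223)), -1)) = Mul(52331, Pow(Rational(13482049632, 22223), -1)) = Mul(52331, Rational(22223, 13482049632)) = Rational(1162951813, 13482049632)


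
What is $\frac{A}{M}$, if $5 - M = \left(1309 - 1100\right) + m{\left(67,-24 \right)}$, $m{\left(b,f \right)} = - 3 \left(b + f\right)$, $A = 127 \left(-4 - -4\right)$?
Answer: $0$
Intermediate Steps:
$A = 0$ ($A = 127 \left(-4 + 4\right) = 127 \cdot 0 = 0$)
$m{\left(b,f \right)} = - 3 b - 3 f$
$M = -75$ ($M = 5 - \left(\left(1309 - 1100\right) - 129\right) = 5 - \left(209 + \left(-201 + 72\right)\right) = 5 - \left(209 - 129\right) = 5 - 80 = -75$)
$\frac{A}{M} = \frac{0}{-75} = 0 \left(- \frac{1}{75}\right) = 0$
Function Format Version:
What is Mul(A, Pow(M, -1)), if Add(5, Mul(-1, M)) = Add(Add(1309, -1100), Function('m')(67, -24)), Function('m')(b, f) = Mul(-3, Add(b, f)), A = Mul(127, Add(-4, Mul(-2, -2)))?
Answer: 0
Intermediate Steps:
A = 0 (A = Mul(127, Add(-4, 4)) = Mul(127, 0) = 0)
Function('m')(b, f) = Add(Mul(-3, b), Mul(-3, f))
M = -75 (M = Add(5, Mul(-1, Add(Add(1309, -1100), Add(Mul(-3, 67), Mul(-3, -24))))) = Add(5, Mul(-1, Add(209, Add(-201, 72)))) = Add(5, Mul(-1, Add(209, -129))) = Add(5, Mul(-1, 80)) = Add(5, -80) = -75)
Mul(A, Pow(M, -1)) = Mul(0, Pow(-75, -1)) = Mul(0, Rational(-1, 75)) = 0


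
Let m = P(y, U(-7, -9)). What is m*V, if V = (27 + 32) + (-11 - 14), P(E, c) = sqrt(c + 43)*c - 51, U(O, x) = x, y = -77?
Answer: -1734 - 306*sqrt(34) ≈ -3518.3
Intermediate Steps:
P(E, c) = -51 + c*sqrt(43 + c) (P(E, c) = sqrt(43 + c)*c - 51 = c*sqrt(43 + c) - 51 = -51 + c*sqrt(43 + c))
V = 34 (V = 59 - 25 = 34)
m = -51 - 9*sqrt(34) (m = -51 - 9*sqrt(43 - 9) = -51 - 9*sqrt(34) ≈ -103.48)
m*V = (-51 - 9*sqrt(34))*34 = -1734 - 306*sqrt(34)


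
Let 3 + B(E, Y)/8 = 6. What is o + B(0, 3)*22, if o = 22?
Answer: 550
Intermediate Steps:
B(E, Y) = 24 (B(E, Y) = -24 + 8*6 = -24 + 48 = 24)
o + B(0, 3)*22 = 22 + 24*22 = 22 + 528 = 550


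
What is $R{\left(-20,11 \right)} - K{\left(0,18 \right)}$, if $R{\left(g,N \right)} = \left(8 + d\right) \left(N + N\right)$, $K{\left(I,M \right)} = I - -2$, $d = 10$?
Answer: $394$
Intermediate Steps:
$K{\left(I,M \right)} = 2 + I$ ($K{\left(I,M \right)} = I + 2 = 2 + I$)
$R{\left(g,N \right)} = 36 N$ ($R{\left(g,N \right)} = \left(8 + 10\right) \left(N + N\right) = 18 \cdot 2 N = 36 N$)
$R{\left(-20,11 \right)} - K{\left(0,18 \right)} = 36 \cdot 11 - \left(2 + 0\right) = 396 - 2 = 394$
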